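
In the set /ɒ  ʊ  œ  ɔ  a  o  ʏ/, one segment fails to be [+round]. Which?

/a/ is the low unrounded vowel, which is [−round]; the rest — /ʊ, ɔ, ɒ, œ, ʏ, o/ — are [+round].

a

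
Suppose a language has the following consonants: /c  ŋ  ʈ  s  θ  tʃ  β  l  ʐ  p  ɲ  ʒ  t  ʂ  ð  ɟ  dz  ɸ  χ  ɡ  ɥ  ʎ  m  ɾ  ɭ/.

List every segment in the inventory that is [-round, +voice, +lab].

Eliminate segments failing any feature: /c, ʈ, s, θ, tʃ, p, t, ʂ, ɸ, χ/ are [-voice]; /ŋ, l, ʐ, ɲ, ʒ, ð, ɟ, dz, ɡ, ʎ, ɾ, ɭ/ are [-labial]; /ɥ/ is [+round]. The remaining /β, m/ satisfy [-round], [+voice], [+labial].

β, m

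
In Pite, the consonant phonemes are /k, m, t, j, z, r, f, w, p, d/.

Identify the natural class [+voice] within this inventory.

m, j, z, r, w, d

The feature [voice] marks segments produced with vocal-fold vibration. In this inventory /m, j, z, r, w, d/ have that property, so they are [+voice]; /k, t, f, p/ are [−voice].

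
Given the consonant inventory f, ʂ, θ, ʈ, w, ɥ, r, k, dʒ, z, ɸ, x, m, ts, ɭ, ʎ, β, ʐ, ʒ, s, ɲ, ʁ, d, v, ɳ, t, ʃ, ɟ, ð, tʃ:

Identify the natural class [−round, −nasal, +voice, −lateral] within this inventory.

Eliminate segments failing any feature: /f, ʂ, θ, ʈ, k, ɸ, x, ts, s, t, ʃ, tʃ/ are [−voice]; /w, ɥ/ are [+round]; /m, ɲ, ɳ/ are [+nasal]; /ɭ, ʎ/ are [+lateral]. The remaining /r, dʒ, z, β, ʐ, ʒ, ʁ, d, v, ɟ, ð/ satisfy [−round], [−nasal], [+voice], [−lateral].

r, dʒ, z, β, ʐ, ʒ, ʁ, d, v, ɟ, ð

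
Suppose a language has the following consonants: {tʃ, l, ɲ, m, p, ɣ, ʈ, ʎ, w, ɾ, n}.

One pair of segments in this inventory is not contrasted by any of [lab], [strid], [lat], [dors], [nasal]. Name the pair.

ʈ, ɾ

On the given features, /ʈ/ and /ɾ/ have an identical profile: [−labial], [−strident], [−lateral], [−dorsal], [−nasal]. No other two segments in the inventory coincide on all 5 features. (They do differ in [sonorant], [voice] and [anterior], which are not among the given features.)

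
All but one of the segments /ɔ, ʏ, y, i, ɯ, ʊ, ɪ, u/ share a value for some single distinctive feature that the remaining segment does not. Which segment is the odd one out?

ɔ

The remaining segments after removing /ɔ/ share [+high]; /ɔ/ (mid back rounded lax vowel) is [-high]. For every other candidate removal, the leftover set fails to share any single feature value that the removed segment lacks.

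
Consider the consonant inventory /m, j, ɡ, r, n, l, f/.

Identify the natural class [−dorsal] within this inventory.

m, r, n, l, f

The [−dorsal] segments here are /m, r, n, l, f/; the remaining /j, ɡ/ are [+dorsal].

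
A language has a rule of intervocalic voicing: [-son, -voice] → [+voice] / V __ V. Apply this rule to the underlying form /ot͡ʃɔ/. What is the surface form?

/t͡ʃ/ satisfies [-son, -voice] and sits in V __ V. The [+voice] counterpart of the voiceless postalveolar affricate is /d͡ʒ/. Other segments in /ot͡ʃɔ/ either fail the structural description or are not in the environment, so the surface form is [od͡ʒɔ].

[od͡ʒɔ]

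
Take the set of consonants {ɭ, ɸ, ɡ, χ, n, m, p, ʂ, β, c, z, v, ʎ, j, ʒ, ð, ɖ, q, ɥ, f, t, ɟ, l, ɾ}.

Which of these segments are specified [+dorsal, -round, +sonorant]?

First, the [+dorsal] segments are /ɡ, χ, c, ʎ, j, q, ɥ, ɟ/.
Among these, [-round] gives /ɡ, χ, c, ʎ, j, q, ɟ/.
Intersecting with [+sonorant] leaves /ʎ, j/.

ʎ, j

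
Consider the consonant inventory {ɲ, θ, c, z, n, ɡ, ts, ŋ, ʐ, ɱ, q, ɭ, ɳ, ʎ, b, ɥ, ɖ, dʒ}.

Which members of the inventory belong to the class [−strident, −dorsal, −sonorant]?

θ, b, ɖ

Eliminate segments failing any feature: /ɲ, c, ɡ, ŋ, q, ʎ, ɥ/ are [+dorsal]; /z, ts, ʐ, dʒ/ are [+strident]; /n, ɱ, ɭ, ɳ/ are [+sonorant]. The remaining /θ, b, ɖ/ satisfy [−strident], [−dorsal], [−sonorant].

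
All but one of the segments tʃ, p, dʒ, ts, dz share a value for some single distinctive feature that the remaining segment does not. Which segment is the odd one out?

p

The remaining segments after removing /p/ share [+delayed release]; /p/ (voiceless bilabial stop) is [−delayed release]. For every other candidate removal, the leftover set fails to share any single feature value that the removed segment lacks.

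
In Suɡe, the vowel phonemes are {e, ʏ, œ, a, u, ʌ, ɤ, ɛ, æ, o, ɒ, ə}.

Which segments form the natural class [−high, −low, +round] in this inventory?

œ, o

Among the inventory, the [−high] segments are /e, œ, a, ʌ, ɤ, ɛ, æ, o, ɒ, ə/.
Within that set, [−low] gives /e, œ, ʌ, ɤ, ɛ, o, ə/.
Within that set, [+round] leaves /œ, o/.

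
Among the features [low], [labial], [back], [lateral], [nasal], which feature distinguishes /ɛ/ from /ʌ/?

[back]

/ɛ/ is the mid front unrounded lax vowel and /ʌ/ is the mid back unrounded lax vowel. Both are [-low], [-labial], [-lateral], [-nasal]. /ɛ/ is [-back] while /ʌ/ is [+back], so the distinguishing feature is [back].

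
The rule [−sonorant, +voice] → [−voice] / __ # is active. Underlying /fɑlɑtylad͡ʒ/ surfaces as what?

[fɑlɑtylat͡ʃ]

The only segment in the rule's environment that also matches [−sonorant, +voice] is /d͡ʒ/. Applying [−voice] turns the voiced postalveolar affricate into /t͡ʃ/ (voiceless postalveolar affricate), giving [fɑlɑtylat͡ʃ].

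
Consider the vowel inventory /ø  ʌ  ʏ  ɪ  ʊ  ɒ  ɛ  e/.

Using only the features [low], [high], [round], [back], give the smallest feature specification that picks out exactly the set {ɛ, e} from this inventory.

[−high, −back, −round]

/ɛ, e/ are all [−high], [−back], [−round], and no other segment in the inventory matches all three values. Dropping any one of them over-generates: [−back, −round] alone would also admit /ɪ/; [−high, −round] alone would also admit /ʌ/; [−high, −back] alone would also admit /ø/. No other combination of two listed features picks out exactly this set either, so fewer than three features will not do.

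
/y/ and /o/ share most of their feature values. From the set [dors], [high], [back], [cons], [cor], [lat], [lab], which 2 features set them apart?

/y/ is the high front rounded tense vowel and /o/ is the mid back rounded tense vowel. Both are [+dorsal], [−consonantal], [−coronal], [−lateral], [+labial]. /y/ is [+high] while /o/ is [−high]; /y/ is [−back] while /o/ is [+back], so the distinguishing features are [high], [back].

[high], [back]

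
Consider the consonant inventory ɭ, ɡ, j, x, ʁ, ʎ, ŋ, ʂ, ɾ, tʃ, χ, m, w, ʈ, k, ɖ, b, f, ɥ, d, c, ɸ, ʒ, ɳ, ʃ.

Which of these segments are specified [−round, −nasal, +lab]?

b, f, ɸ

Among the inventory, the [−round] segments are /ɭ, ɡ, j, x, ʁ, ʎ, ŋ, ʂ, ɾ, tʃ, χ, m, ʈ, k, ɖ, b, f, d, c, ɸ, ʒ, ɳ, ʃ/.
Within that set, [−nasal] gives /ɭ, ɡ, j, x, ʁ, ʎ, ʂ, ɾ, tʃ, χ, ʈ, k, ɖ, b, f, d, c, ɸ, ʒ, ʃ/.
Of those, [+labial] leaves /b, f, ɸ/.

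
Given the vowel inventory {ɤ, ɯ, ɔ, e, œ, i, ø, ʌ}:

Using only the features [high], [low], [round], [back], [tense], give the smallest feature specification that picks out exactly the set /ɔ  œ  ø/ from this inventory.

[+round]

Every target segment is [+round] and no other inventory member is, so one feature is enough.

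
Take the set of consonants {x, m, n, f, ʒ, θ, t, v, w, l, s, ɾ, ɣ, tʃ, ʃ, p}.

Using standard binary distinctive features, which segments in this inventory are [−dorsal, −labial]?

Among the inventory, the [−dorsal] segments are /m, n, f, ʒ, θ, t, v, l, s, ɾ, tʃ, ʃ, p/.
Among these, [−labial] leaves /n, ʒ, θ, t, l, s, ɾ, tʃ, ʃ/.

n, ʒ, θ, t, l, s, ɾ, tʃ, ʃ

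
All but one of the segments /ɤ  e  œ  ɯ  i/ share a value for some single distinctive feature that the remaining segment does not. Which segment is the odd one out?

œ

The remaining segments after removing /œ/ share [+tense]; /œ/ (mid front rounded lax vowel) is [−tense]. For every other candidate removal, the leftover set fails to share any single feature value that the removed segment lacks.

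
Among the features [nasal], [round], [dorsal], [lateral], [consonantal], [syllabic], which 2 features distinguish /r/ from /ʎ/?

/r/ (alveolar trill) and /ʎ/ (palatal lateral approximant) agree on [-nasal], [-round], [+consonantal], [-syllabic]. They differ on [lateral] (/r/ [-], /ʎ/ [+]), [dorsal] (/r/ [-], /ʎ/ [+]).

[lateral], [dorsal]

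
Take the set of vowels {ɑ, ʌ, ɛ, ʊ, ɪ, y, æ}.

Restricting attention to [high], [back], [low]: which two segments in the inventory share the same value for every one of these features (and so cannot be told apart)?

y, ɪ

Both /y/ and /ɪ/ are [+high], [−back], [−low]. Since the list omits [labial], [round] and [tense] — which do distinguish the high front rounded tense vowel from the high front unrounded lax vowel — this pair collapses; all other pairs remain distinct.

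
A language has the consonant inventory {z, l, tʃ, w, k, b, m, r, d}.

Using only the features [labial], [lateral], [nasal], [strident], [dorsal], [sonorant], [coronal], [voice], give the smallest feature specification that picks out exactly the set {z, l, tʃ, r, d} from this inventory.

/z, l, tʃ, r, d/ are exactly the [+coronal] segments in the inventory, so a single feature suffices.

[+coronal]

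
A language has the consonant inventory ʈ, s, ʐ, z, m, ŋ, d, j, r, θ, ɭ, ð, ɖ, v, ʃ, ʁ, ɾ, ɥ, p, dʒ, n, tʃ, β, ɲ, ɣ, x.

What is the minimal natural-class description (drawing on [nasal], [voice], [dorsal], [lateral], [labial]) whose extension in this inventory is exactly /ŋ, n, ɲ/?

/ŋ, n, ɲ/ are all [+nasal], [−labial], and no other segment in the inventory matches both values. Dropping any one of them over-generates: [−labial] alone would also admit /ʈ, s, ʐ, z, …/; [+nasal] alone would also admit /m/. No other single listed feature picks out exactly this set either, so fewer than two features will not do.

[+nasal, −labial]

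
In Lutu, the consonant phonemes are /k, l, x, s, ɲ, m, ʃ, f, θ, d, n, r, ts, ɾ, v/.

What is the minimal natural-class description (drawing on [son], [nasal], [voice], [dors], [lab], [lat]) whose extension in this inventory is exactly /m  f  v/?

The target set is precisely the extension of [+labial] in this inventory.

[+lab]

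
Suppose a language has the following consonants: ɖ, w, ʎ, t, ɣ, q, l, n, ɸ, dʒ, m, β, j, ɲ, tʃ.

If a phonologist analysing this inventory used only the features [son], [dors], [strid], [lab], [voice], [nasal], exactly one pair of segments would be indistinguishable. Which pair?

ʎ, j

/ʎ/ (palatal lateral approximant) and /j/ (palatal glide) are both [+sonorant], [+dorsal], [-strident], [-labial], [+voice], [-nasal], so none of the listed features separates them. (They do differ in [lateral], which is not among the given features.) Every other pair in the inventory differs on at least one listed feature.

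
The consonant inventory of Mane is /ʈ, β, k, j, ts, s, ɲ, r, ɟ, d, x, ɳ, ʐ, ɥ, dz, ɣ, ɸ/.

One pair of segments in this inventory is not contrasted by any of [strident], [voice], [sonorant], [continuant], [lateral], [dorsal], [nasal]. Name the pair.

Both /j/ and /ɥ/ are [−strident], [+voice], [+sonorant], [+continuant], [−lateral], [+dorsal], [−nasal]. Since the list omits [labial] and [round] — which do distinguish the palatal glide from the labial-palatal glide — this pair collapses; all other pairs remain distinct.

j, ɥ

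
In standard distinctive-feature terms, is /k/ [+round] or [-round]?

[-round]

/k/ is the voiceless velar stop, hence [-round].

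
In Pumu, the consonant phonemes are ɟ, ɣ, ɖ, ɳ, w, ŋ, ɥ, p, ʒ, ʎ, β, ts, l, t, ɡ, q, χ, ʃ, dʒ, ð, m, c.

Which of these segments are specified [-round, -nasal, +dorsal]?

ɟ, ɣ, ʎ, ɡ, q, χ, c

Eliminate segments failing any feature: /ɖ, p, ʒ, β, ts, l, t, ʃ, dʒ, ð/ are [-dorsal]; /ɳ, ŋ, m/ are [+nasal]; /w, ɥ/ are [+round]. The remaining /ɟ, ɣ, ʎ, ɡ, q, χ, c/ satisfy [-round], [-nasal], [+dorsal].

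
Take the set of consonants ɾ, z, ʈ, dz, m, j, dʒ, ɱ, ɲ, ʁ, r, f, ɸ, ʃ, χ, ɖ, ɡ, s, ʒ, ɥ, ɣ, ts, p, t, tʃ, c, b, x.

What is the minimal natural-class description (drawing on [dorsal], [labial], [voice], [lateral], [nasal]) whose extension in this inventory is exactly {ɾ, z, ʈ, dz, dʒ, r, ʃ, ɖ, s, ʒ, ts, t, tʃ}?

[-labial, -dorsal]

Every target segment is [-labial], [-dorsal]; each remaining inventory member fails at least one of these. Each conjunct is needed — [-dorsal] alone would also admit /m, ɱ, f, ɸ, …/; [-labial] alone would also admit /j, ɲ, ʁ, χ, …/ — and no other single listed feature has exactly this extension, so two is the minimum.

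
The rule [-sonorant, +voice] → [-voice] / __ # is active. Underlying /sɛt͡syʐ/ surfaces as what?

/ʐ/ satisfies [-sonorant, +voice] and sits in __ #. The [-voice] counterpart of the voiced retroflex fricative is /ʂ/. Other segments in /sɛt͡syʐ/ either fail the structural description or are not in the environment, so the surface form is [sɛt͡syʂ].

[sɛt͡syʂ]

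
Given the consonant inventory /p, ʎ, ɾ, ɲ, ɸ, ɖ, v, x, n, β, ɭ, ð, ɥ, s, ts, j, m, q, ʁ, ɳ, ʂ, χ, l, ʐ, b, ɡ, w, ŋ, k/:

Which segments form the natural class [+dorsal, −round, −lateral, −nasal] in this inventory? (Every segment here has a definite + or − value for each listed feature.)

Eliminate segments failing any feature: /p, ɾ, ɸ, ɖ, v, n, β, ɭ, ð, s, ts, m, ɳ, ʂ, l, ʐ, b/ are [−dorsal]; /ʎ/ is [+lateral]; /ɲ, ŋ/ are [+nasal]; /ɥ, w/ are [+round]. The remaining /x, j, q, ʁ, χ, ɡ, k/ satisfy [+dorsal], [−round], [−lateral], [−nasal].

x, j, q, ʁ, χ, ɡ, k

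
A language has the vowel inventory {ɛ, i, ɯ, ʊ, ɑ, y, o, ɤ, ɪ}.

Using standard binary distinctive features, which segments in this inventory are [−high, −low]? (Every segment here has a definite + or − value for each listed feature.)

ɛ, o, ɤ

Eliminate segments failing any feature: /i, ɯ, ʊ, y, ɪ/ are [+high]; /ɑ/ is [+low]. The remaining /ɛ, o, ɤ/ satisfy [−high], [−low].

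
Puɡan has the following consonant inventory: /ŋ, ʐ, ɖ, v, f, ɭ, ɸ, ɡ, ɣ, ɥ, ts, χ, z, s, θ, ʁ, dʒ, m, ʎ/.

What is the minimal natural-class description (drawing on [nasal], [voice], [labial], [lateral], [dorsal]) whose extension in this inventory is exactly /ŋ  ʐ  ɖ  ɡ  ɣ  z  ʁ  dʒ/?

[+voice, −lateral, −labial]

/ŋ, ʐ, ɖ, ɡ, ɣ, z, ʁ, dʒ/ are all [+voice], [−lateral], [−labial], and no other segment in the inventory matches all three values. Dropping any one of them over-generates: [−lateral, −labial] alone would also admit /ts, χ, s, θ/; [+voice, −labial] alone would also admit /ɭ, ʎ/; [+voice, −lateral] alone would also admit /v, ɥ, m/. No other combination of two listed features picks out exactly this set either, so fewer than three features will not do.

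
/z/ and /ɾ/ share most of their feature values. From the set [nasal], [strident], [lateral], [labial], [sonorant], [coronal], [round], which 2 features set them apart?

[sonorant], [strident]

/z/ is the voiced alveolar fricative and /ɾ/ is the alveolar tap. Both are [−nasal], [−lateral], [−labial], [+coronal], [−round]. /z/ is [−sonorant] while /ɾ/ is [+sonorant]; /z/ is [+strident] while /ɾ/ is [−strident], so the distinguishing features are [sonorant], [strident].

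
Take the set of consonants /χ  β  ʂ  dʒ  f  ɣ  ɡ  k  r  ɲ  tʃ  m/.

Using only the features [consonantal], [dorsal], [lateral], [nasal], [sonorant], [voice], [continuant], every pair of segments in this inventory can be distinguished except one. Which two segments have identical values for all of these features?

On the given features, /ʂ/ and /f/ have an identical profile: [+consonantal], [−dorsal], [−lateral], [−nasal], [−sonorant], [−voice], [+continuant]. No other two segments in the inventory coincide on all 7 features. (They do differ in [labial] and [coronal], which are not among the given features.)

ʂ, f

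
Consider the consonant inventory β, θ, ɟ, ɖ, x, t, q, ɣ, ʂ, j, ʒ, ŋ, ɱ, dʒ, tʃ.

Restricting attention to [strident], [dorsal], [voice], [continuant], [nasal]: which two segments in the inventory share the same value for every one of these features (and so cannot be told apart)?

j, ɣ

Both /j/ and /ɣ/ are [−strident], [+dorsal], [+voice], [+continuant], [−nasal]. Since the list omits [sonorant] and [back] — which do distinguish the palatal glide from the voiced velar fricative — this pair collapses; all other pairs remain distinct.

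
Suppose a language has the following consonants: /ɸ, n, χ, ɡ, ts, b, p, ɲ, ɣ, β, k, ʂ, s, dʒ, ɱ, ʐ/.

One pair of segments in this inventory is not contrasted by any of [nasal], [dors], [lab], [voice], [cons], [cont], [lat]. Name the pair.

/s/ (voiceless alveolar fricative) and /ʂ/ (voiceless retroflex fricative) are both [−nasal], [−dorsal], [−labial], [−voice], [+consonantal], [+continuant], [−lateral], so none of the listed features separates them. (They do differ in [anterior], which is not among the given features.) Every other pair in the inventory differs on at least one listed feature.

s, ʂ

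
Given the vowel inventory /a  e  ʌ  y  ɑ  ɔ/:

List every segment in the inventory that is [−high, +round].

ɔ

Eliminate segments failing any feature: /a, e, ʌ, ɑ/ are [−round]; /y/ is [+high]. The remaining /ɔ/ satisfy [−high], [+round].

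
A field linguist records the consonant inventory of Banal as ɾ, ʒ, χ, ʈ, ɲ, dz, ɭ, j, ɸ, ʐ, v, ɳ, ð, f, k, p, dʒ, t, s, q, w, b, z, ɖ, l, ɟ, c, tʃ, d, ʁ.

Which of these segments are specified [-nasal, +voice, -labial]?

ɾ, ʒ, dz, ɭ, j, ʐ, ð, dʒ, z, ɖ, l, ɟ, d, ʁ

The [-nasal] segments are /ɾ, ʒ, χ, ʈ, dz, ɭ, j, ɸ, ʐ, v, ð, f, k, p, dʒ, t, s, q, w, b, z, ɖ, l, ɟ, c, tʃ, d, ʁ/.
Of those, [+voice] gives /ɾ, ʒ, dz, ɭ, j, ʐ, v, ð, dʒ, w, b, z, ɖ, l, ɟ, d, ʁ/.
Then [-labial] leaves /ɾ, ʒ, dz, ɭ, j, ʐ, ð, dʒ, z, ɖ, l, ɟ, d, ʁ/.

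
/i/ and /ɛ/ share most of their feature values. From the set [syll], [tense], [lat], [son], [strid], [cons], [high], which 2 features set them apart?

/i/ is the high front unrounded tense vowel and /ɛ/ is the mid front unrounded lax vowel. Both are [+syllabic], [-lateral], [+sonorant], [-strident], [-consonantal]. /i/ is [+high] while /ɛ/ is [-high]; /i/ is [+tense] while /ɛ/ is [-tense], so the distinguishing features are [high], [tense].

[high], [tense]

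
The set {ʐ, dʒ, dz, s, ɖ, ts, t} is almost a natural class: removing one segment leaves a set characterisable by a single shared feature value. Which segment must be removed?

The remaining segments after removing /dʒ/ share [−distributed]; /dʒ/ (voiced postalveolar affricate) is [+distributed]. For every other candidate removal, the leftover set fails to share any single feature value that the removed segment lacks.

dʒ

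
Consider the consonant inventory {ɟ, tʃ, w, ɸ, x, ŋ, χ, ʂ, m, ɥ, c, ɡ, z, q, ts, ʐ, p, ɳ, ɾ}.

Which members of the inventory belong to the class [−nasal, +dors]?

Checking each segment against [−nasal], [+dorsal]: /ɟ/ (voiced palatal stop), /w/ (labial-velar glide), /x/ (voiceless velar fricative), /χ/ (voiceless uvular fricative), /ɥ/ (labial-palatal glide), /c/ (voiceless palatal stop), among others, satisfy every feature; every other segment in the inventory fails at least one.

ɟ, w, x, χ, ɥ, c, ɡ, q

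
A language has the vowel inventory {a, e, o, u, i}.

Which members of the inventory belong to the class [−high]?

The [−high] segments here are /a, e, o/; the remaining /u, i/ are [+high].

a, e, o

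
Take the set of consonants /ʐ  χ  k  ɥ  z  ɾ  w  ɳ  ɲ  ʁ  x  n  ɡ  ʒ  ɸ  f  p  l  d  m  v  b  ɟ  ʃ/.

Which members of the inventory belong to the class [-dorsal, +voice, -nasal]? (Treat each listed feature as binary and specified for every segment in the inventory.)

ʐ, z, ɾ, ʒ, l, d, v, b

Eliminate segments failing any feature: /χ, k, ɥ, w, ɲ, ʁ, x, ɡ, ɟ/ are [+dorsal]; /ɳ, n, m/ are [+nasal]; /ɸ, f, p, ʃ/ are [-voice]. The remaining /ʐ, z, ɾ, ʒ, l, d, v, b/ satisfy [-dorsal], [+voice], [-nasal].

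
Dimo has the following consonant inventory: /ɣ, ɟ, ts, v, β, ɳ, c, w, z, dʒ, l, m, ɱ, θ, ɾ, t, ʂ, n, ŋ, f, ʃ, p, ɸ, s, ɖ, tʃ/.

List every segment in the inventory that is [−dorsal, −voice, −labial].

First, the [−dorsal] segments are /ts, v, β, ɳ, z, dʒ, l, m, ɱ, θ, ɾ, t, ʂ, n, f, ʃ, p, ɸ, s, ɖ, tʃ/.
Then [−voice] gives /ts, θ, t, ʂ, f, ʃ, p, ɸ, s, tʃ/.
Intersecting with [−labial] leaves /ts, θ, t, ʂ, ʃ, s, tʃ/.

ts, θ, t, ʂ, ʃ, s, tʃ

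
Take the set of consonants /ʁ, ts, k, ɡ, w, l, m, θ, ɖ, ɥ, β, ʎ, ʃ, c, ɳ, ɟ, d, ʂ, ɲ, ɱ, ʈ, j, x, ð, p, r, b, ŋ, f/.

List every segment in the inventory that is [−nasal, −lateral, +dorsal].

Checking each segment against [−nasal], [−lateral], [+dorsal]: /ʁ/ (voiced uvular fricative), /k/ (voiceless velar stop), /ɡ/ (voiced velar stop), /w/ (labial-velar glide), /ɥ/ (labial-palatal glide), /c/ (voiceless palatal stop), among others, satisfy every feature; every other segment in the inventory fails at least one.

ʁ, k, ɡ, w, ɥ, c, ɟ, j, x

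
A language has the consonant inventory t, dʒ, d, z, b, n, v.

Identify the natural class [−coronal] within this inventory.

b, v

The feature [coronal] marks segments articulated with the tongue front (tip or blade). In this inventory /b, v/ lack that property, so they are [−coronal]; /t, dʒ, d, z, n/ are [+coronal].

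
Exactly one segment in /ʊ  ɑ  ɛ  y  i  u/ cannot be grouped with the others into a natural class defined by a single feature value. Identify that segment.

ɑ

/i, ɛ, ʊ, u, y/ are all [−low], but /ɑ/ (low back unrounded vowel) is [+low]. No other single segment can be removed to leave a set sharing one feature value that the removed segment lacks, so /ɑ/ is the odd one out.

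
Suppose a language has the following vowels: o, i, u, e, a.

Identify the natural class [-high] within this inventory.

o, e, a

The feature [high] marks segments produced with the tongue body raised. In this inventory /o, e, a/ lack that property, so they are [-high]; /i, u/ are [+high].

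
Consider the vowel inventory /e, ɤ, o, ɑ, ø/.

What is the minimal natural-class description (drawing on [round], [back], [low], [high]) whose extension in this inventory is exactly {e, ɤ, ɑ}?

The target set is precisely the extension of [-round] in this inventory.

[-round]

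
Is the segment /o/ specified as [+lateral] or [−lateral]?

/o/ is the mid back rounded tense vowel. The feature [lateral] marks segments produced with airflow around the side(s) of the tongue; /o/ lacks this property, so it is [−lateral].

[−lateral]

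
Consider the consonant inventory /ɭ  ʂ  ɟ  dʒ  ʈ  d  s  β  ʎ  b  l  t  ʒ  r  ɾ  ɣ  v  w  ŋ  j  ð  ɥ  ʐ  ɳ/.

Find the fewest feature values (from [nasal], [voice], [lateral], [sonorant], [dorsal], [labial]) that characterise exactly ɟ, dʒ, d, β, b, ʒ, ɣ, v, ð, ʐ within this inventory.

[-sonorant, +voice]

The class [-sonorant], [+voice] has exactly /ɟ, dʒ, d, β, b, ʒ, ɣ, v, ð, ʐ/ as its extension in this inventory. No smaller conjunction from the listed features achieves this: [+voice] alone would also admit /ɭ, ʎ, l, r, …/; [-sonorant] alone would also admit /ʂ, ʈ, s, t/; and checking the remaining single features turns up none with this extension.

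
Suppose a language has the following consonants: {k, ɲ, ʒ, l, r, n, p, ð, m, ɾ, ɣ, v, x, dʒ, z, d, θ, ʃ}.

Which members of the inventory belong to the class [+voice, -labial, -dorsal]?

ʒ, l, r, n, ð, ɾ, dʒ, z, d

Checking each segment against [+voice], [-labial], [-dorsal]: /ʒ/ (voiced postalveolar fricative), /l/ (alveolar lateral approximant), /r/ (alveolar trill), /n/ (alveolar nasal), /ð/ (voiced dental fricative), /ɾ/ (alveolar tap), among others, satisfy every feature; every other segment in the inventory fails at least one.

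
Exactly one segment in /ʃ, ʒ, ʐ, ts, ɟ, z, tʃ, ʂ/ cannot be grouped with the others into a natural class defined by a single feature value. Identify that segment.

ɟ

The remaining segments after removing /ɟ/ share [+strident]; /ɟ/ (voiced palatal stop) is [−strident]. For every other candidate removal, the leftover set fails to share any single feature value that the removed segment lacks.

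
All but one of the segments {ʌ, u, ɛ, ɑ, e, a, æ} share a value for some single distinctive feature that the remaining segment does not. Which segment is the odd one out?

/ʌ, a, ɑ, ɛ, e, æ/ are all [−round], but /u/ (high back rounded tense vowel) is [+round]. No other single segment can be removed to leave a set sharing one feature value that the removed segment lacks, so /u/ is the odd one out.

u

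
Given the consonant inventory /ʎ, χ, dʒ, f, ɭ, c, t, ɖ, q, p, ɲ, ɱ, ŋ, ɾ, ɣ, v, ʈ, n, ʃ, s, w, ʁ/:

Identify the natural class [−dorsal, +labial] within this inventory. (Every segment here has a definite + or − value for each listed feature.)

f, p, ɱ, v

Eliminate segments failing any feature: /ʎ, χ, c, q, ɲ, ŋ, ɣ, w, ʁ/ are [+dorsal]; /dʒ, ɭ, t, ɖ, ɾ, ʈ, n, ʃ, s/ are [−labial]. The remaining /f, p, ɱ, v/ satisfy [−dorsal], [+labial].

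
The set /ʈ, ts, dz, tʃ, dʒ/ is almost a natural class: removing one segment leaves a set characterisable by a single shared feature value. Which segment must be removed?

ʈ

/dʒ, tʃ, ts, dz/ are all [+delayed release], but /ʈ/ (voiceless retroflex stop) is [−delayed release]. No other single segment can be removed to leave a set sharing one feature value that the removed segment lacks, so /ʈ/ is the odd one out.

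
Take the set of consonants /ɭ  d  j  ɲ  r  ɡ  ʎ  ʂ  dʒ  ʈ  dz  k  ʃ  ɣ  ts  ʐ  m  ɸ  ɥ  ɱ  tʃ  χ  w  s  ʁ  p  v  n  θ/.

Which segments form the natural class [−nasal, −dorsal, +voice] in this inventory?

ɭ, d, r, dʒ, dz, ʐ, v

Checking each segment against [−nasal], [−dorsal], [+voice]: /ɭ/ (retroflex lateral approximant), /d/ (voiced alveolar stop), /r/ (alveolar trill), /dʒ/ (voiced postalveolar affricate), /dz/ (voiced alveolar affricate), /ʐ/ (voiced retroflex fricative), among others, satisfy every feature; every other segment in the inventory fails at least one.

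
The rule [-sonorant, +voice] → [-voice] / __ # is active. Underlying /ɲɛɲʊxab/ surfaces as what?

[ɲɛɲʊxap]

Only the final segment /b/ is both word-final and matches the structural description. It is a voiced bilabial stop, so [-sonorant, +voice] holds; changing it to [-voice] with all other features held fixed yields /p/ (voiceless bilabial stop). No other segment meets both the structural description and the environment, so the output is [ɲɛɲʊxap].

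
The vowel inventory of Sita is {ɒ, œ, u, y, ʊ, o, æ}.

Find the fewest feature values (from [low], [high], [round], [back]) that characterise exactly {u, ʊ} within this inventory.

/u, ʊ/ are all [+high], [+back], and no other segment in the inventory matches both values. Dropping any one of them over-generates: [+back] alone would also admit /ɒ, o/; [+high] alone would also admit /y/. No other single listed feature picks out exactly this set either, so fewer than two features will not do.

[+high, +back]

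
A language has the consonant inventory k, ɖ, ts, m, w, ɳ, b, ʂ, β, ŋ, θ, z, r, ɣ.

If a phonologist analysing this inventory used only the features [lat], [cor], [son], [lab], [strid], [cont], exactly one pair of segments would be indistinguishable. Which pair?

/ʂ/ (voiceless retroflex fricative) and /z/ (voiced alveolar fricative) are both [−lateral], [+coronal], [−sonorant], [−labial], [+strident], [+continuant], so none of the listed features separates them. (They do differ in [voice] and [anterior], which are not among the given features.) Every other pair in the inventory differs on at least one listed feature.

ʂ, z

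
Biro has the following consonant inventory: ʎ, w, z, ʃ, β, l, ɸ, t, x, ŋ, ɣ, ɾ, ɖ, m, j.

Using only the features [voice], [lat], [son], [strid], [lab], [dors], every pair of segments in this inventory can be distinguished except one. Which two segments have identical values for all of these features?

ŋ, j

Both /ŋ/ and /j/ are [+voice], [−lateral], [+sonorant], [−strident], [−labial], [+dorsal]. Since the list omits [nasal], [continuant] and [back] — which do distinguish the velar nasal from the palatal glide — this pair collapses; all other pairs remain distinct.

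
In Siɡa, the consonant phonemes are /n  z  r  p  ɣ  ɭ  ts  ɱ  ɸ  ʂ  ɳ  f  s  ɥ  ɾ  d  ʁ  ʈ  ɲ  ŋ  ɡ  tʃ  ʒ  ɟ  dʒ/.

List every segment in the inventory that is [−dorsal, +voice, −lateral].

Eliminate segments failing any feature: /p, ts, ɸ, ʂ, f, s, ʈ, tʃ/ are [−voice]; /ɣ, ɥ, ʁ, ɲ, ŋ, ɡ, ɟ/ are [+dorsal]; /ɭ/ is [+lateral]. The remaining /n, z, r, ɱ, ɳ, ɾ, d, ʒ, dʒ/ satisfy [−dorsal], [+voice], [−lateral].

n, z, r, ɱ, ɳ, ɾ, d, ʒ, dʒ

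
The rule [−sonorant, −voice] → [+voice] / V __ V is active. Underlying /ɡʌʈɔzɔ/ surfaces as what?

[ɡʌɖɔzɔ]

Only /ʈ/ occurs between two vowels (/ʌ/ __ /ɔ/) and matches the structural description. It is a voiceless retroflex stop, so [−sonorant, −voice] holds; changing it to [+voice] with all other features held fixed yields /ɖ/ (voiced retroflex stop). No other segment meets both the structural description and the environment, so the output is [ɡʌɖɔzɔ].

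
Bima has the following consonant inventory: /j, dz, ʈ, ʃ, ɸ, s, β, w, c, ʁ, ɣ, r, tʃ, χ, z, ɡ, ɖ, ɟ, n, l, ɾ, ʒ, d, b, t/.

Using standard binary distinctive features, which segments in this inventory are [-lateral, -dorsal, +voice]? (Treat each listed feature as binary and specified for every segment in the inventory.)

First, the [-lateral] segments are /j, dz, ʈ, ʃ, ɸ, s, β, w, c, ʁ, ɣ, r, tʃ, χ, z, ɡ, ɖ, ɟ, n, ɾ, ʒ, d, b, t/.
Within that set, [-dorsal] gives /dz, ʈ, ʃ, ɸ, s, β, r, tʃ, z, ɖ, n, ɾ, ʒ, d, b, t/.
Then [+voice] leaves /dz, β, r, z, ɖ, n, ɾ, ʒ, d, b/.

dz, β, r, z, ɖ, n, ɾ, ʒ, d, b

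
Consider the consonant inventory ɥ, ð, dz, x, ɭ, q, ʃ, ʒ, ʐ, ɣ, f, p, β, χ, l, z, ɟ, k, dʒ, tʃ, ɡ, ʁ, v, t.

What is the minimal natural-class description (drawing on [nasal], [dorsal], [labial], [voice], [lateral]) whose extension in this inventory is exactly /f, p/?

[-voice, +labial]

Every target segment is [-voice], [+labial]; each remaining inventory member fails at least one of these. Each conjunct is needed — [+labial] alone would also admit /ɥ, β, v/; [-voice] alone would also admit /x, q, ʃ, χ, …/ — and no other single listed feature has exactly this extension, so two is the minimum.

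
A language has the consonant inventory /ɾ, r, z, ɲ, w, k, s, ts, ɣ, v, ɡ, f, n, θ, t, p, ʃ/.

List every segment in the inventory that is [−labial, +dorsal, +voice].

First, the [−labial] segments are /ɾ, r, z, ɲ, k, s, ts, ɣ, ɡ, n, θ, t, ʃ/.
Then [+dorsal] gives /ɲ, k, ɣ, ɡ/.
Of those, [+voice] leaves /ɲ, ɣ, ɡ/.

ɲ, ɣ, ɡ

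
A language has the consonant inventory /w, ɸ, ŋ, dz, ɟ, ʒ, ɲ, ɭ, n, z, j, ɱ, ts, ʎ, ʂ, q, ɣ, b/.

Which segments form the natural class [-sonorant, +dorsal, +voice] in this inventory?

ɟ, ɣ

Checking each segment against [-sonorant], [+dorsal], [+voice]: /ɟ/ (voiced palatal stop), /ɣ/ (voiced velar fricative) satisfy every feature; every other segment in the inventory fails at least one.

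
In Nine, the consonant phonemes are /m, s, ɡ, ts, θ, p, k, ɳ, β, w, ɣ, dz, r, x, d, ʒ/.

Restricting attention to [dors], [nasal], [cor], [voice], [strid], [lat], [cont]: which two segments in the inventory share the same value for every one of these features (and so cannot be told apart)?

/ɣ/ (voiced velar fricative) and /w/ (labial-velar glide) are both [+dorsal], [-nasal], [-coronal], [+voice], [-strident], [-lateral], [+continuant], so none of the listed features separates them. (They do differ in [sonorant], [labial] and [round], which are not among the given features.) Every other pair in the inventory differs on at least one listed feature.

ɣ, w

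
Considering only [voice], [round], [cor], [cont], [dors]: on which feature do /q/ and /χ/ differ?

The two segments share [-voice], [-round], [-coronal], [+dorsal]. The only feature from the list on which they differ: /q/ is [-continuant] while /χ/ is [+continuant].

[continuant]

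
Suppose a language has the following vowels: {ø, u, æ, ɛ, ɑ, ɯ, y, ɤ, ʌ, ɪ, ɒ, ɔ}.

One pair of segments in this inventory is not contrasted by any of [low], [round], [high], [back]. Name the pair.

/ɤ/ (mid back unrounded tense vowel) and /ʌ/ (mid back unrounded lax vowel) are both [-low], [-round], [-high], [+back], so none of the listed features separates them. (They do differ in [tense], which is not among the given features.) Every other pair in the inventory differs on at least one listed feature.

ɤ, ʌ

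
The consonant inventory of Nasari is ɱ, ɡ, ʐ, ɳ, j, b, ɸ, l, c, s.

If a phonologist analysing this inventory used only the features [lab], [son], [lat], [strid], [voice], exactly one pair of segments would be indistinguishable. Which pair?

Both /ɳ/ and /j/ are [−labial], [+sonorant], [−lateral], [−strident], [+voice]. Since the list omits [nasal], [continuant] and [dorsal] — which do distinguish the retroflex nasal from the palatal glide — this pair collapses; all other pairs remain distinct.

ɳ, j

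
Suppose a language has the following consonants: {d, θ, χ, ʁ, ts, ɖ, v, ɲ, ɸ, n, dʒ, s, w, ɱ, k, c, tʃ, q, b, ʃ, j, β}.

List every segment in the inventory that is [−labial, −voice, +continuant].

θ, χ, s, ʃ

The [−labial] segments are /d, θ, χ, ʁ, ts, ɖ, ɲ, n, dʒ, s, k, c, tʃ, q, ʃ, j/.
Of those, [−voice] gives /θ, χ, ts, s, k, c, tʃ, q, ʃ/.
Within that set, [+continuant] leaves /θ, χ, s, ʃ/.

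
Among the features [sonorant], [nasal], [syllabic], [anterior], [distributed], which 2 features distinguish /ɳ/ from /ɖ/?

/ɳ/ is the retroflex nasal and /ɖ/ is the voiced retroflex stop. Both are [−syllabic], [−anterior], [−distributed]. /ɳ/ is [+sonorant] while /ɖ/ is [−sonorant]; /ɳ/ is [+nasal] while /ɖ/ is [−nasal], so the distinguishing features are [sonorant], [nasal].

[sonorant], [nasal]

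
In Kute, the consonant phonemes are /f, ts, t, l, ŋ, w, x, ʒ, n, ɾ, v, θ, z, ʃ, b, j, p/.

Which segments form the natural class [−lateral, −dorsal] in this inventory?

First, the [−lateral] segments are /f, ts, t, ŋ, w, x, ʒ, n, ɾ, v, θ, z, ʃ, b, j, p/.
Of those, [−dorsal] leaves /f, ts, t, ʒ, n, ɾ, v, θ, z, ʃ, b, p/.

f, ts, t, ʒ, n, ɾ, v, θ, z, ʃ, b, p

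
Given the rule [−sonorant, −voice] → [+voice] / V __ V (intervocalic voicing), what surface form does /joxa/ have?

/x/ satisfies [−sonorant, −voice] and sits in V __ V. The [+voice] counterpart of the voiceless velar fricative is /ɣ/. Other segments in /joxa/ either fail the structural description or are not in the environment, so the surface form is [joɣa].

[joɣa]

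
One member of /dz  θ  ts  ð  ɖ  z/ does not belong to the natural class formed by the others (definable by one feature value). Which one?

ɖ

/dz, θ, ts, ð, z/ are all [+anterior], but /ɖ/ (voiced retroflex stop) is [−anterior]. No other single segment can be removed to leave a set sharing one feature value that the removed segment lacks, so /ɖ/ is the odd one out.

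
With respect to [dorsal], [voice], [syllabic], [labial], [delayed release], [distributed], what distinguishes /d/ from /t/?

The two segments share [-dorsal], [-syllabic], [-labial], [-delayed release], [-distributed]. The only feature from the list on which they differ: /d/ is [+voice] while /t/ is [-voice].

[voice]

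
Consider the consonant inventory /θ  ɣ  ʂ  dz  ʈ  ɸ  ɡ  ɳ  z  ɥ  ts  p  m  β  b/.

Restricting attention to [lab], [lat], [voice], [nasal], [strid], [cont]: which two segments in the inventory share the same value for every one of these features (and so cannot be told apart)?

Both /β/ and /ɥ/ are [+labial], [−lateral], [+voice], [−nasal], [−strident], [+continuant]. Since the list omits [sonorant], [round] and [dorsal] — which do distinguish the voiced bilabial fricative from the labial-palatal glide — this pair collapses; all other pairs remain distinct.

β, ɥ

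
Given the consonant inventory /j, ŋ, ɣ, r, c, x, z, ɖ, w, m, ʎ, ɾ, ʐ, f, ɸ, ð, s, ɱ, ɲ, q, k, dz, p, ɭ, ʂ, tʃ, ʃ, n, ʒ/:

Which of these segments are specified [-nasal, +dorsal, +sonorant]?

The [-nasal] segments are /j, ɣ, r, c, x, z, ɖ, w, ʎ, ɾ, ʐ, f, ɸ, ð, s, q, k, dz, p, ɭ, ʂ, tʃ, ʃ, ʒ/.
Within that set, [+dorsal] gives /j, ɣ, c, x, w, ʎ, q, k/.
Intersecting with [+sonorant] leaves /j, w, ʎ/.

j, w, ʎ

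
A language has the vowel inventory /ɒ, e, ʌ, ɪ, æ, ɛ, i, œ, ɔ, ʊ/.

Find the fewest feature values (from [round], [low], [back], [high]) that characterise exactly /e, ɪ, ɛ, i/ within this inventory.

[-low, -back, -round]

Every target segment is [-low], [-back], [-round]; each remaining inventory member fails at least one of these. Each conjunct is needed — [-back, -round] alone would also admit /æ/; [-low, -round] alone would also admit /ʌ/; [-low, -back] alone would also admit /œ/ — and no other combination of two listed features has exactly this extension, so three is the minimum.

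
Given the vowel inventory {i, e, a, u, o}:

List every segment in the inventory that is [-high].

e, a, o

The [-high] segments here are /e, a, o/; the remaining /i, u/ are [+high].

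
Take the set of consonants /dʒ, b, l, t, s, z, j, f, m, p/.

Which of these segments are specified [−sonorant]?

The [−sonorant] segments here are /dʒ, b, t, s, z, f, p/; the remaining /l, j, m/ are [+sonorant].

dʒ, b, t, s, z, f, p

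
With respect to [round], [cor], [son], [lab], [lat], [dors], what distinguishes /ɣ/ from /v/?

[labial], [dorsal]

/ɣ/ is the voiced velar fricative and /v/ is the voiced labiodental fricative. Both are [−round], [−coronal], [−sonorant], [−lateral]. /ɣ/ is [−labial] while /v/ is [+labial]; /ɣ/ is [+dorsal] while /v/ is [−dorsal], so the distinguishing features are [labial], [dorsal].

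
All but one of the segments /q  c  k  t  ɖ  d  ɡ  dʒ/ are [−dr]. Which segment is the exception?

/ɖ, k, q, t, d, ɡ, c/ are all [−delayed release]; /dʒ/ (voiced postalveolar affricate) is [+delayed release].

dʒ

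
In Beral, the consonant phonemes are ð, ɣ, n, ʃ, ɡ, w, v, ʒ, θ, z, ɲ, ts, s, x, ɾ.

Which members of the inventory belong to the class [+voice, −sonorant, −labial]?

ð, ɣ, ɡ, ʒ, z

Checking each segment against [+voice], [−sonorant], [−labial]: /ð/ (voiced dental fricative), /ɣ/ (voiced velar fricative), /ɡ/ (voiced velar stop), /ʒ/ (voiced postalveolar fricative), /z/ (voiced alveolar fricative) satisfy every feature; every other segment in the inventory fails at least one.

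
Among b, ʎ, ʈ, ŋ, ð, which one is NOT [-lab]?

/ŋ, ʎ, ʈ, ð/ are all [-labial]; /b/ (voiced bilabial stop) is [+labial].

b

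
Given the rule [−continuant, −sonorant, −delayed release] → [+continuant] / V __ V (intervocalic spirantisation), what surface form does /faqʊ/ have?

Only /q/ occurs between two vowels (/a/ __ /ʊ/) and matches the structural description. It is a voiceless uvular stop, so [−continuant, −sonorant, −delayed release] holds; changing it to [+continuant] with all other features held fixed yields /χ/ (voiceless uvular fricative). No other segment meets both the structural description and the environment, so the output is [faχʊ].

[faχʊ]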